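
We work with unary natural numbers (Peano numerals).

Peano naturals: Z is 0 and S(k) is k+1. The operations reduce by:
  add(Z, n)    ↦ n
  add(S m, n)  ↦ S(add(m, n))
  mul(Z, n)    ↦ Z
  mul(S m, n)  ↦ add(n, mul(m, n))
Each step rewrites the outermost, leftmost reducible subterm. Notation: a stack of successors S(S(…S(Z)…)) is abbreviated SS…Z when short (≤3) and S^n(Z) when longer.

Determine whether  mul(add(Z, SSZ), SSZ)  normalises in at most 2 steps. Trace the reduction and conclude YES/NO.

  start: mul(add(Z, SSZ), SSZ)
  →1  mul(SSZ, SSZ)
  →2  add(SSZ, mul(SZ, SSZ))

Answer: NO — after 2 steps the term is add(SSZ, mul(SZ, SSZ)), not yet normal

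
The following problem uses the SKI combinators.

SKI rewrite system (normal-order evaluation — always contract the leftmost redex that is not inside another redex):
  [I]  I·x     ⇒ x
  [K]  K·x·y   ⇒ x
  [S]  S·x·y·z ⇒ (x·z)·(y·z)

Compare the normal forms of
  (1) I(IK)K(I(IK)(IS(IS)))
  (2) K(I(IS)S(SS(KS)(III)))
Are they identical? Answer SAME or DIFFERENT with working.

Term A:
  start: I(IK)K(I(IK)(IS(IS)))
  [1] IKK(I(IK)(IS(IS)))
  [2] KK(I(IK)(IS(IS)))
  [3] K

Term B:
  start: K(I(IS)S(SS(KS)(III)))
  [1] K(ISS(SS(KS)(III)))
  [2] K(SS(SS(KS)(III)))
  [3] K(SS(S(III)(KS(III))))
  [4] K(SS(S(II)(KS(III))))
  [5] K(SS(SI(KS(III))))
  [6] K(SS(SIS))

Answer: DIFFERENT — A ⇓ K, B ⇓ K(SS(SIS))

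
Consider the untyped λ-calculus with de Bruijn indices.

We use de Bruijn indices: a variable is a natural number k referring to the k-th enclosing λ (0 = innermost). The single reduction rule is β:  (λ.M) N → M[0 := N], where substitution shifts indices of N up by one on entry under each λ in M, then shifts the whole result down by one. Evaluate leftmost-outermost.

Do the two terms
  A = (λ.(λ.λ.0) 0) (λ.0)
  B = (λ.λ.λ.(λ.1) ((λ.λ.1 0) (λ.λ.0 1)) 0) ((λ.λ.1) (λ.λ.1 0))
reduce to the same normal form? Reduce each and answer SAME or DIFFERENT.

Term A:
  start: (λ.(λ.λ.0) 0) (λ.0)
  [1] (λ.λ.0) (λ.0)
  [2] λ.0

Term B:
  start: (λ.λ.λ.(λ.1) ((λ.λ.1 0) (λ.λ.0 1)) 0) ((λ.λ.1) (λ.λ.1 0))
  [1] λ.λ.(λ.1) ((λ.λ.1 0) (λ.λ.0 1)) 0
  [2] λ.λ.0 0

Answer: DIFFERENT — A ⇓ λ.0, B ⇓ λ.λ.0 0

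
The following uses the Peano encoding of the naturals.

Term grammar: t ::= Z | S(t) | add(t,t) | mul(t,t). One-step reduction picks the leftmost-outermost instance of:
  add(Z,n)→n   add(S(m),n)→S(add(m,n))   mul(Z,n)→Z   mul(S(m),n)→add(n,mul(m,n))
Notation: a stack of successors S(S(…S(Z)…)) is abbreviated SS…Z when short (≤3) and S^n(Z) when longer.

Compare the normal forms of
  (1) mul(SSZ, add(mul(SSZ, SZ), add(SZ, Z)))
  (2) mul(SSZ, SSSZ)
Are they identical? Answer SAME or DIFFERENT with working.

Term A:
  start: mul(SSZ, add(mul(SSZ, SZ), add(SZ, Z)))
  step 1: add(add(mul(SSZ, SZ), add(SZ, Z)), mul(SZ, add(mul(SSZ, SZ), add(SZ, Z))))
  step 2: add(add(add(SZ, mul(SZ, SZ)), add(SZ, Z)), mul(SZ, add(mul(SSZ, SZ), add(SZ, Z))))
  step 3: add(add(S(add(Z, mul(SZ, SZ))), add(SZ, Z)), mul(SZ, add(mul(SSZ, SZ), add(SZ, Z))))
  step 4: add(S(add(add(Z, mul(SZ, SZ)), add(SZ, Z))), mul(SZ, add(mul(SSZ, SZ), add(SZ, Z))))
  step 5: S(add(add(add(Z, mul(SZ, SZ)), add(SZ, Z)), mul(SZ, add(mul(SSZ, SZ), add(SZ, Z)))))
  step 6: S(add(add(mul(SZ, SZ), add(SZ, Z)), mul(SZ, add(mul(SSZ, SZ), add(SZ, Z)))))
  step 7: S(add(add(add(SZ, mul(Z, SZ)), add(SZ, Z)), mul(SZ, add(mul(SSZ, SZ), add(SZ, Z)))))
  step 8: S(add(add(S(add(Z, mul(Z, SZ))), add(SZ, Z)), mul(SZ, add(mul(SSZ, SZ), add(SZ, Z)))))
  step 9: S(add(S(add(add(Z, mul(Z, SZ)), add(SZ, Z))), mul(SZ, add(mul(SSZ, SZ), add(SZ, Z)))))
  step 10: S(S(add(add(add(Z, mul(Z, SZ)), add(SZ, Z)), mul(SZ, add(mul(SSZ, SZ), add(SZ, Z))))))
  step 11: S(S(add(add(mul(Z, SZ), add(SZ, Z)), mul(SZ, add(mul(SSZ, SZ), add(SZ, Z))))))
  step 12: S(S(add(add(Z, add(SZ, Z)), mul(SZ, add(mul(SSZ, SZ), add(SZ, Z))))))
  step 13: S(S(add(add(SZ, Z), mul(SZ, add(mul(SSZ, SZ), add(SZ, Z))))))
  step 14: S(S(add(S(add(Z, Z)), mul(SZ, add(mul(SSZ, SZ), add(SZ, Z))))))
  step 15: S(S(S(add(add(Z, Z), mul(SZ, add(mul(SSZ, SZ), add(SZ, Z)))))))
  step 16: S(S(S(add(Z, mul(SZ, add(mul(SSZ, SZ), add(SZ, Z)))))))
  step 17: S(S(S(mul(SZ, add(mul(SSZ, SZ), add(SZ, Z))))))
  step 18: S(S(S(add(add(mul(SSZ, SZ), add(SZ, Z)), mul(Z, add(mul(SSZ, SZ), add(SZ, Z)))))))
  step 19: S(S(S(add(add(add(SZ, mul(SZ, SZ)), add(SZ, Z)), mul(Z, add(mul(SSZ, SZ), add(SZ, Z)))))))
  step 20: S(S(S(add(add(S(add(Z, mul(SZ, SZ))), add(SZ, Z)), mul(Z, add(mul(SSZ, SZ), add(SZ, Z)))))))
  step 21: S(S(S(add(S(add(add(Z, mul(SZ, SZ)), add(SZ, Z))), mul(Z, add(mul(SSZ, SZ), add(SZ, Z)))))))
  step 22: S(S(S(S(add(add(add(Z, mul(SZ, SZ)), add(SZ, Z)), mul(Z, add(mul(SSZ, SZ), add(SZ, Z))))))))
  step 23: S(S(S(S(add(add(mul(SZ, SZ), add(SZ, Z)), mul(Z, add(mul(SSZ, SZ), add(SZ, Z))))))))
  step 24: S(S(S(S(add(add(add(SZ, mul(Z, SZ)), add(SZ, Z)), mul(Z, add(mul(SSZ, SZ), add(SZ, Z))))))))
  step 25: S(S(S(S(add(add(S(add(Z, mul(Z, SZ))), add(SZ, Z)), mul(Z, add(mul(SSZ, SZ), add(SZ, Z))))))))
  step 26: S(S(S(S(add(S(add(add(Z, mul(Z, SZ)), add(SZ, Z))), mul(Z, add(mul(SSZ, SZ), add(SZ, Z))))))))
  step 27: S(S(S(S(S(add(add(add(Z, mul(Z, SZ)), add(SZ, Z)), mul(Z, add(mul(SSZ, SZ), add(SZ, Z)))))))))
  step 28: S(S(S(S(S(add(add(mul(Z, SZ), add(SZ, Z)), mul(Z, add(mul(SSZ, SZ), add(SZ, Z)))))))))
  step 29: S(S(S(S(S(add(add(Z, add(SZ, Z)), mul(Z, add(mul(SSZ, SZ), add(SZ, Z)))))))))
  step 30: S(S(S(S(S(add(add(SZ, Z), mul(Z, add(mul(SSZ, SZ), add(SZ, Z)))))))))
  step 31: S(S(S(S(S(add(S(add(Z, Z)), mul(Z, add(mul(SSZ, SZ), add(SZ, Z)))))))))
  step 32: S(S(S(S(S(S(add(add(Z, Z), mul(Z, add(mul(SSZ, SZ), add(SZ, Z))))))))))
  step 33: S(S(S(S(S(S(add(Z, mul(Z, add(mul(SSZ, SZ), add(SZ, Z))))))))))
  step 34: S(S(S(S(S(S(mul(Z, add(mul(SSZ, SZ), add(SZ, Z)))))))))
  step 35: S^6(Z)

Term B:
  start: mul(SSZ, SSSZ)
  step 1: add(SSSZ, mul(SZ, SSSZ))
  step 2: S(add(SSZ, mul(SZ, SSSZ)))
  step 3: S(S(add(SZ, mul(SZ, SSSZ))))
  step 4: S(S(S(add(Z, mul(SZ, SSSZ)))))
  step 5: S(S(S(mul(SZ, SSSZ))))
  step 6: S(S(S(add(SSSZ, mul(Z, SSSZ)))))
  step 7: S(S(S(S(add(SSZ, mul(Z, SSSZ))))))
  step 8: S(S(S(S(S(add(SZ, mul(Z, SSSZ)))))))
  step 9: S(S(S(S(S(S(add(Z, mul(Z, SSSZ))))))))
  step 10: S(S(S(S(S(S(mul(Z, SSSZ)))))))
  step 11: S^6(Z)

Answer: SAME — A ⇓ S^6(Z), B ⇓ S^6(Z)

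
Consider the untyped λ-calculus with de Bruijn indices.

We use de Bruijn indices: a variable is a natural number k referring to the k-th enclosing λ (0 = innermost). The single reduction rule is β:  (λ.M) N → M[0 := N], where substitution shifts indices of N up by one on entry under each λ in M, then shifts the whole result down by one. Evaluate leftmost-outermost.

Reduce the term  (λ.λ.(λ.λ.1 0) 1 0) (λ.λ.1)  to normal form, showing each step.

Answer: normal form = λ.λ.1  (in 4 steps)

Derivation:
  start: (λ.λ.(λ.λ.1 0) 1 0) (λ.λ.1)
  step 1: λ.(λ.λ.1 0) (λ.λ.1) 0
  step 2: λ.(λ.(λ.λ.1) 0) 0
  step 3: λ.(λ.λ.1) 0
  step 4: λ.λ.1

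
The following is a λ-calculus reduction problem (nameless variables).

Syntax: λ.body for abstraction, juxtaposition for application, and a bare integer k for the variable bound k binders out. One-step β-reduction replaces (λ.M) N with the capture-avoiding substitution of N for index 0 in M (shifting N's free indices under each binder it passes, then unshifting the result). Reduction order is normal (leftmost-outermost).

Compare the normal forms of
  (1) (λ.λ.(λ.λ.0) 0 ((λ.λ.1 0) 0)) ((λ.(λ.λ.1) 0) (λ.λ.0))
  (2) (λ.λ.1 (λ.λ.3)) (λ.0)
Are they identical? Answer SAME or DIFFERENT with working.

Answer: DIFFERENT — A ⇓ λ.λ.1 0, B ⇓ λ.λ.λ.λ.0

Working:
Term A:
  start: (λ.λ.(λ.λ.0) 0 ((λ.λ.1 0) 0)) ((λ.(λ.λ.1) 0) (λ.λ.0))
  →1  λ.(λ.λ.0) 0 ((λ.λ.1 0) 0)
  →2  λ.(λ.0) ((λ.λ.1 0) 0)
  →3  λ.(λ.λ.1 0) 0
  →4  λ.λ.1 0

Term B:
  start: (λ.λ.1 (λ.λ.3)) (λ.0)
  →1  λ.(λ.0) (λ.λ.λ.0)
  →2  λ.λ.λ.λ.0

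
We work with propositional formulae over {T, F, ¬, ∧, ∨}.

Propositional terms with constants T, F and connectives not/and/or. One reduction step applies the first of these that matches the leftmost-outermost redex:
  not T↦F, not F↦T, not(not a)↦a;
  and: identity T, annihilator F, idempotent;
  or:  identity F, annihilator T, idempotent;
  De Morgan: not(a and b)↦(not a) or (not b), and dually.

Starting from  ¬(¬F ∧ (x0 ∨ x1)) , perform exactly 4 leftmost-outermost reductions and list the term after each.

  start: ¬(¬F ∧ (x0 ∨ x1))
  [1] ¬¬F ∨ ¬(x0 ∨ x1)
  [2] F ∨ ¬(x0 ∨ x1)
  [3] ¬(x0 ∨ x1)
  [4] ¬x0 ∧ ¬x1

Answer: after 4 steps: ¬x0 ∧ ¬x1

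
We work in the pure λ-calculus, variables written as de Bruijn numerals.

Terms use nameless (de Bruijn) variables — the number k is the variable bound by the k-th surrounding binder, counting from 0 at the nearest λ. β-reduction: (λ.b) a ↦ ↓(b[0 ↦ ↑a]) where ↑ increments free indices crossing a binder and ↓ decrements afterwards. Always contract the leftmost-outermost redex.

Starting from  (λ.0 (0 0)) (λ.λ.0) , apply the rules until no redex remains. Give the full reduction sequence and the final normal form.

Answer: normal form = λ.0  (in 2 steps)

Reduction:
  start: (λ.0 (0 0)) (λ.λ.0)
  step 1: (λ.λ.0) ((λ.λ.0) (λ.λ.0))
  step 2: λ.0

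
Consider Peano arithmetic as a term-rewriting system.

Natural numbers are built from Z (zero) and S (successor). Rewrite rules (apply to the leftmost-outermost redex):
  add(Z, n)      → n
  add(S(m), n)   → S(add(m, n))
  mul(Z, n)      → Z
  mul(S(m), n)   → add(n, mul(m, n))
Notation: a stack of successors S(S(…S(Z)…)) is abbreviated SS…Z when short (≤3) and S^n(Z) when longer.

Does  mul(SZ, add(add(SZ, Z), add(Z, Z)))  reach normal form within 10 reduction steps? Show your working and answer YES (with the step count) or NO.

Answer: YES — reaches normal form SZ in 9 ≤ 10 steps

Reduction:
  start: mul(SZ, add(add(SZ, Z), add(Z, Z)))
  →1  add(add(add(SZ, Z), add(Z, Z)), mul(Z, add(add(SZ, Z), add(Z, Z))))
  →2  add(add(S(add(Z, Z)), add(Z, Z)), mul(Z, add(add(SZ, Z), add(Z, Z))))
  →3  add(S(add(add(Z, Z), add(Z, Z))), mul(Z, add(add(SZ, Z), add(Z, Z))))
  →4  S(add(add(add(Z, Z), add(Z, Z)), mul(Z, add(add(SZ, Z), add(Z, Z)))))
  →5  S(add(add(Z, add(Z, Z)), mul(Z, add(add(SZ, Z), add(Z, Z)))))
  →6  S(add(add(Z, Z), mul(Z, add(add(SZ, Z), add(Z, Z)))))
  →7  S(add(Z, mul(Z, add(add(SZ, Z), add(Z, Z)))))
  →8  S(mul(Z, add(add(SZ, Z), add(Z, Z))))
  →9  SZ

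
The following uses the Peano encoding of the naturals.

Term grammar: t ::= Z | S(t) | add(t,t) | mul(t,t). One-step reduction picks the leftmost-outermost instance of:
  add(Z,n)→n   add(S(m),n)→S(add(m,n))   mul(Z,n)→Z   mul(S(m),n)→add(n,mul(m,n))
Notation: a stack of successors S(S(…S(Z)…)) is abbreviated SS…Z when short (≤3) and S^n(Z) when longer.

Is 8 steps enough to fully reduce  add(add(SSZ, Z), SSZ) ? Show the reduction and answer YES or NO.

  start: add(add(SSZ, Z), SSZ)
  →1  add(S(add(SZ, Z)), SSZ)
  →2  S(add(add(SZ, Z), SSZ))
  →3  S(add(S(add(Z, Z)), SSZ))
  →4  S(S(add(add(Z, Z), SSZ)))
  →5  S(S(add(Z, SSZ)))
  →6  S^4(Z)

Answer: YES — reaches normal form S^4(Z) in 6 ≤ 8 steps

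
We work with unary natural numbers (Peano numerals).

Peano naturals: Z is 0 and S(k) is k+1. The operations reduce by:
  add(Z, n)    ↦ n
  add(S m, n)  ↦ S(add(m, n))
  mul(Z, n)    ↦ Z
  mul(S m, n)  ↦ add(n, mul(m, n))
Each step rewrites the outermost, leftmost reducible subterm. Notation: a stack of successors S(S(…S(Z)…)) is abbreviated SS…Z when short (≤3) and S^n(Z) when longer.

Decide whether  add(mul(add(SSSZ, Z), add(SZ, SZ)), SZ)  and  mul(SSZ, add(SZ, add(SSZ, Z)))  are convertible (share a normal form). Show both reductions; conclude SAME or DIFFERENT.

Term A:
  start: add(mul(add(SSSZ, Z), add(SZ, SZ)), SZ)
  →1  add(mul(S(add(SSZ, Z)), add(SZ, SZ)), SZ)
  →2  add(add(add(SZ, SZ), mul(add(SSZ, Z), add(SZ, SZ))), SZ)
  →3  add(add(S(add(Z, SZ)), mul(add(SSZ, Z), add(SZ, SZ))), SZ)
  →4  add(S(add(add(Z, SZ), mul(add(SSZ, Z), add(SZ, SZ)))), SZ)
  →5  S(add(add(add(Z, SZ), mul(add(SSZ, Z), add(SZ, SZ))), SZ))
  →6  S(add(add(SZ, mul(add(SSZ, Z), add(SZ, SZ))), SZ))
  →7  S(add(S(add(Z, mul(add(SSZ, Z), add(SZ, SZ)))), SZ))
  →8  S(S(add(add(Z, mul(add(SSZ, Z), add(SZ, SZ))), SZ)))
  →9  S(S(add(mul(add(SSZ, Z), add(SZ, SZ)), SZ)))
  →10  S(S(add(mul(S(add(SZ, Z)), add(SZ, SZ)), SZ)))
  →11  S(S(add(add(add(SZ, SZ), mul(add(SZ, Z), add(SZ, SZ))), SZ)))
  →12  S(S(add(add(S(add(Z, SZ)), mul(add(SZ, Z), add(SZ, SZ))), SZ)))
  →13  S(S(add(S(add(add(Z, SZ), mul(add(SZ, Z), add(SZ, SZ)))), SZ)))
  →14  S(S(S(add(add(add(Z, SZ), mul(add(SZ, Z), add(SZ, SZ))), SZ))))
  →15  S(S(S(add(add(SZ, mul(add(SZ, Z), add(SZ, SZ))), SZ))))
  →16  S(S(S(add(S(add(Z, mul(add(SZ, Z), add(SZ, SZ)))), SZ))))
  →17  S(S(S(S(add(add(Z, mul(add(SZ, Z), add(SZ, SZ))), SZ)))))
  →18  S(S(S(S(add(mul(add(SZ, Z), add(SZ, SZ)), SZ)))))
  →19  S(S(S(S(add(mul(S(add(Z, Z)), add(SZ, SZ)), SZ)))))
  →20  S(S(S(S(add(add(add(SZ, SZ), mul(add(Z, Z), add(SZ, SZ))), SZ)))))
  →21  S(S(S(S(add(add(S(add(Z, SZ)), mul(add(Z, Z), add(SZ, SZ))), SZ)))))
  →22  S(S(S(S(add(S(add(add(Z, SZ), mul(add(Z, Z), add(SZ, SZ)))), SZ)))))
  →23  S(S(S(S(S(add(add(add(Z, SZ), mul(add(Z, Z), add(SZ, SZ))), SZ))))))
  →24  S(S(S(S(S(add(add(SZ, mul(add(Z, Z), add(SZ, SZ))), SZ))))))
  →25  S(S(S(S(S(add(S(add(Z, mul(add(Z, Z), add(SZ, SZ)))), SZ))))))
  →26  S(S(S(S(S(S(add(add(Z, mul(add(Z, Z), add(SZ, SZ))), SZ)))))))
  →27  S(S(S(S(S(S(add(mul(add(Z, Z), add(SZ, SZ)), SZ)))))))
  →28  S(S(S(S(S(S(add(mul(Z, add(SZ, SZ)), SZ)))))))
  →29  S(S(S(S(S(S(add(Z, SZ)))))))
  →30  S^7(Z)

Term B:
  start: mul(SSZ, add(SZ, add(SSZ, Z)))
  →1  add(add(SZ, add(SSZ, Z)), mul(SZ, add(SZ, add(SSZ, Z))))
  →2  add(S(add(Z, add(SSZ, Z))), mul(SZ, add(SZ, add(SSZ, Z))))
  →3  S(add(add(Z, add(SSZ, Z)), mul(SZ, add(SZ, add(SSZ, Z)))))
  →4  S(add(add(SSZ, Z), mul(SZ, add(SZ, add(SSZ, Z)))))
  →5  S(add(S(add(SZ, Z)), mul(SZ, add(SZ, add(SSZ, Z)))))
  →6  S(S(add(add(SZ, Z), mul(SZ, add(SZ, add(SSZ, Z))))))
  →7  S(S(add(S(add(Z, Z)), mul(SZ, add(SZ, add(SSZ, Z))))))
  →8  S(S(S(add(add(Z, Z), mul(SZ, add(SZ, add(SSZ, Z)))))))
  →9  S(S(S(add(Z, mul(SZ, add(SZ, add(SSZ, Z)))))))
  →10  S(S(S(mul(SZ, add(SZ, add(SSZ, Z))))))
  →11  S(S(S(add(add(SZ, add(SSZ, Z)), mul(Z, add(SZ, add(SSZ, Z)))))))
  →12  S(S(S(add(S(add(Z, add(SSZ, Z))), mul(Z, add(SZ, add(SSZ, Z)))))))
  →13  S(S(S(S(add(add(Z, add(SSZ, Z)), mul(Z, add(SZ, add(SSZ, Z))))))))
  →14  S(S(S(S(add(add(SSZ, Z), mul(Z, add(SZ, add(SSZ, Z))))))))
  →15  S(S(S(S(add(S(add(SZ, Z)), mul(Z, add(SZ, add(SSZ, Z))))))))
  →16  S(S(S(S(S(add(add(SZ, Z), mul(Z, add(SZ, add(SSZ, Z)))))))))
  →17  S(S(S(S(S(add(S(add(Z, Z)), mul(Z, add(SZ, add(SSZ, Z)))))))))
  →18  S(S(S(S(S(S(add(add(Z, Z), mul(Z, add(SZ, add(SSZ, Z))))))))))
  →19  S(S(S(S(S(S(add(Z, mul(Z, add(SZ, add(SSZ, Z))))))))))
  →20  S(S(S(S(S(S(mul(Z, add(SZ, add(SSZ, Z)))))))))
  →21  S^6(Z)

Answer: DIFFERENT — A ⇓ S^7(Z), B ⇓ S^6(Z)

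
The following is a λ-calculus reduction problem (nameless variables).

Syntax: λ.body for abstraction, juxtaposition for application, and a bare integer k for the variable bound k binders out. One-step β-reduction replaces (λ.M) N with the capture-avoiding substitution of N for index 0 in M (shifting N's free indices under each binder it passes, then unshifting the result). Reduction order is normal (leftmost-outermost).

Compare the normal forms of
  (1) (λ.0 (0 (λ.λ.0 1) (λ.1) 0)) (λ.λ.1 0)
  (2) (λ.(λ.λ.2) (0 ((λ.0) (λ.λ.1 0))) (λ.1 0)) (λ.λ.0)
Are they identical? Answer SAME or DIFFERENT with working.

Term A:
  start: (λ.0 (0 (λ.λ.0 1) (λ.1) 0)) (λ.λ.1 0)
  →1  (λ.λ.1 0) ((λ.λ.1 0) (λ.λ.0 1) (λ.λ.λ.1 0) (λ.λ.1 0))
  →2  λ.(λ.λ.1 0) (λ.λ.0 1) (λ.λ.λ.1 0) (λ.λ.1 0) 0
  →3  λ.(λ.(λ.λ.0 1) 0) (λ.λ.λ.1 0) (λ.λ.1 0) 0
  →4  λ.(λ.λ.0 1) (λ.λ.λ.1 0) (λ.λ.1 0) 0
  →5  λ.(λ.0 (λ.λ.λ.1 0)) (λ.λ.1 0) 0
  →6  λ.(λ.λ.1 0) (λ.λ.λ.1 0) 0
  →7  λ.(λ.(λ.λ.λ.1 0) 0) 0
  →8  λ.(λ.λ.λ.1 0) 0
  →9  λ.λ.λ.1 0

Term B:
  start: (λ.(λ.λ.2) (0 ((λ.0) (λ.λ.1 0))) (λ.1 0)) (λ.λ.0)
  →1  (λ.λ.λ.λ.0) ((λ.λ.0) ((λ.0) (λ.λ.1 0))) (λ.(λ.λ.0) 0)
  →2  (λ.λ.λ.0) (λ.(λ.λ.0) 0)
  →3  λ.λ.0

Answer: DIFFERENT — A ⇓ λ.λ.λ.1 0, B ⇓ λ.λ.0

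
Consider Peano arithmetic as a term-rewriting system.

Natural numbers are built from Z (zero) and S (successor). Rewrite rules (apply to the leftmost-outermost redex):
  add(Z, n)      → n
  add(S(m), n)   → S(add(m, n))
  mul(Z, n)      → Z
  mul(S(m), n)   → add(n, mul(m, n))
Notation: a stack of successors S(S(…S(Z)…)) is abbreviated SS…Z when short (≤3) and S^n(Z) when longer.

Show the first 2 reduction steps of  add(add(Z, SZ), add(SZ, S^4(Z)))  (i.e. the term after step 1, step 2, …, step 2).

  start: add(add(Z, SZ), add(SZ, S^4(Z)))
  →1  add(SZ, add(SZ, S^4(Z)))
  →2  S(add(Z, add(SZ, S^4(Z))))

Answer: after 2 steps: S(add(Z, add(SZ, S^4(Z))))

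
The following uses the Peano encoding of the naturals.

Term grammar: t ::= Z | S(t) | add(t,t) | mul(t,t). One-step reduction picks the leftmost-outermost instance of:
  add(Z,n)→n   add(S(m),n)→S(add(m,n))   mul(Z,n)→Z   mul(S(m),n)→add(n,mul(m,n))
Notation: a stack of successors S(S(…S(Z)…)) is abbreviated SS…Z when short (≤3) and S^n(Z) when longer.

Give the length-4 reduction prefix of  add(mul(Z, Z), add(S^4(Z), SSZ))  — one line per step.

  start: add(mul(Z, Z), add(S^4(Z), SSZ))
  →1  add(Z, add(S^4(Z), SSZ))
  →2  add(S^4(Z), SSZ)
  →3  S(add(SSSZ, SSZ))
  →4  S(S(add(SSZ, SSZ)))

Answer: after 4 steps: S(S(add(SSZ, SSZ)))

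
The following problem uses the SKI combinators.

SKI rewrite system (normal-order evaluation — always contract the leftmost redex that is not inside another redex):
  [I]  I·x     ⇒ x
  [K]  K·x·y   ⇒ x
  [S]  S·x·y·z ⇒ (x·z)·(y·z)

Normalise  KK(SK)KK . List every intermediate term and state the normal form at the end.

  start: KK(SK)KK
  →1  KKK
  →2  K

Answer: normal form = K  (in 2 steps)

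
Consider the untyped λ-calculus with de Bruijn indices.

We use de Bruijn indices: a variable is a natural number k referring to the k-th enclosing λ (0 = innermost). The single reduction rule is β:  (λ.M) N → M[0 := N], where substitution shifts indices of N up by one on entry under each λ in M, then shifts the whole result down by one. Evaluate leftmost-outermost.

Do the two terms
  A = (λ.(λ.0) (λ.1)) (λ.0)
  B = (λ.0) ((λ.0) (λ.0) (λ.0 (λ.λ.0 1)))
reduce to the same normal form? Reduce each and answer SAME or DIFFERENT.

Term A:
  start: (λ.(λ.0) (λ.1)) (λ.0)
  →1  (λ.0) (λ.λ.0)
  →2  λ.λ.0

Term B:
  start: (λ.0) ((λ.0) (λ.0) (λ.0 (λ.λ.0 1)))
  →1  (λ.0) (λ.0) (λ.0 (λ.λ.0 1))
  →2  (λ.0) (λ.0 (λ.λ.0 1))
  →3  λ.0 (λ.λ.0 1)

Answer: DIFFERENT — A ⇓ λ.λ.0, B ⇓ λ.0 (λ.λ.0 1)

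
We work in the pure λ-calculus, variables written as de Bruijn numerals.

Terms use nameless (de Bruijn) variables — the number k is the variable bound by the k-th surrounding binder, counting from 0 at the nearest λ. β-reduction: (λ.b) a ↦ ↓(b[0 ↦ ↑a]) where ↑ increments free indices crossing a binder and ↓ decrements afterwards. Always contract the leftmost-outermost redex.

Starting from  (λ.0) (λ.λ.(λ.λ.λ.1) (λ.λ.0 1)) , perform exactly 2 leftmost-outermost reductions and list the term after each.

Answer: after 2 steps: λ.λ.λ.λ.1

Reduction:
  start: (λ.0) (λ.λ.(λ.λ.λ.1) (λ.λ.0 1))
  step 1: λ.λ.(λ.λ.λ.1) (λ.λ.0 1)
  step 2: λ.λ.λ.λ.1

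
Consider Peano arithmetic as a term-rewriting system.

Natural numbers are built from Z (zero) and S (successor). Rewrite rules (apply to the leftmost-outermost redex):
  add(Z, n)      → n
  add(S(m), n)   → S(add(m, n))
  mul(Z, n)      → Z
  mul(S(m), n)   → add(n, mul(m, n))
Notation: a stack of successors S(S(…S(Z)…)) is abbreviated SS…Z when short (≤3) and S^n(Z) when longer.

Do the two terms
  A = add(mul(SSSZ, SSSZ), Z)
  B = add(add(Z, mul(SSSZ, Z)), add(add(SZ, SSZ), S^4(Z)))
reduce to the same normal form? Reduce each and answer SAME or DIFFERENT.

Term A:
  start: add(mul(SSSZ, SSSZ), Z)
  [1] add(add(SSSZ, mul(SSZ, SSSZ)), Z)
  [2] add(S(add(SSZ, mul(SSZ, SSSZ))), Z)
  [3] S(add(add(SSZ, mul(SSZ, SSSZ)), Z))
  [4] S(add(S(add(SZ, mul(SSZ, SSSZ))), Z))
  [5] S(S(add(add(SZ, mul(SSZ, SSSZ)), Z)))
  [6] S(S(add(S(add(Z, mul(SSZ, SSSZ))), Z)))
  [7] S(S(S(add(add(Z, mul(SSZ, SSSZ)), Z))))
  [8] S(S(S(add(mul(SSZ, SSSZ), Z))))
  [9] S(S(S(add(add(SSSZ, mul(SZ, SSSZ)), Z))))
  [10] S(S(S(add(S(add(SSZ, mul(SZ, SSSZ))), Z))))
  [11] S(S(S(S(add(add(SSZ, mul(SZ, SSSZ)), Z)))))
  [12] S(S(S(S(add(S(add(SZ, mul(SZ, SSSZ))), Z)))))
  [13] S(S(S(S(S(add(add(SZ, mul(SZ, SSSZ)), Z))))))
  [14] S(S(S(S(S(add(S(add(Z, mul(SZ, SSSZ))), Z))))))
  [15] S(S(S(S(S(S(add(add(Z, mul(SZ, SSSZ)), Z)))))))
  [16] S(S(S(S(S(S(add(mul(SZ, SSSZ), Z)))))))
  [17] S(S(S(S(S(S(add(add(SSSZ, mul(Z, SSSZ)), Z)))))))
  [18] S(S(S(S(S(S(add(S(add(SSZ, mul(Z, SSSZ))), Z)))))))
  [19] S(S(S(S(S(S(S(add(add(SSZ, mul(Z, SSSZ)), Z))))))))
  [20] S(S(S(S(S(S(S(add(S(add(SZ, mul(Z, SSSZ))), Z))))))))
  [21] S(S(S(S(S(S(S(S(add(add(SZ, mul(Z, SSSZ)), Z)))))))))
  [22] S(S(S(S(S(S(S(S(add(S(add(Z, mul(Z, SSSZ))), Z)))))))))
  [23] S(S(S(S(S(S(S(S(S(add(add(Z, mul(Z, SSSZ)), Z))))))))))
  [24] S(S(S(S(S(S(S(S(S(add(mul(Z, SSSZ), Z))))))))))
  [25] S(S(S(S(S(S(S(S(S(add(Z, Z))))))))))
  [26] S^9(Z)

Term B:
  start: add(add(Z, mul(SSSZ, Z)), add(add(SZ, SSZ), S^4(Z)))
  [1] add(mul(SSSZ, Z), add(add(SZ, SSZ), S^4(Z)))
  [2] add(add(Z, mul(SSZ, Z)), add(add(SZ, SSZ), S^4(Z)))
  [3] add(mul(SSZ, Z), add(add(SZ, SSZ), S^4(Z)))
  [4] add(add(Z, mul(SZ, Z)), add(add(SZ, SSZ), S^4(Z)))
  [5] add(mul(SZ, Z), add(add(SZ, SSZ), S^4(Z)))
  [6] add(add(Z, mul(Z, Z)), add(add(SZ, SSZ), S^4(Z)))
  [7] add(mul(Z, Z), add(add(SZ, SSZ), S^4(Z)))
  [8] add(Z, add(add(SZ, SSZ), S^4(Z)))
  [9] add(add(SZ, SSZ), S^4(Z))
  [10] add(S(add(Z, SSZ)), S^4(Z))
  [11] S(add(add(Z, SSZ), S^4(Z)))
  [12] S(add(SSZ, S^4(Z)))
  [13] S(S(add(SZ, S^4(Z))))
  [14] S(S(S(add(Z, S^4(Z)))))
  [15] S^7(Z)

Answer: DIFFERENT — A ⇓ S^9(Z), B ⇓ S^7(Z)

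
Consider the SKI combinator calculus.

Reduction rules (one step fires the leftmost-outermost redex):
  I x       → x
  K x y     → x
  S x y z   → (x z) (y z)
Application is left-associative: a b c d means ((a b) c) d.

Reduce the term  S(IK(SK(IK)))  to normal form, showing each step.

Answer: normal form = S(K(SKK))  (in 2 steps)

Working:
  start: S(IK(SK(IK)))
  →1  S(K(SK(IK)))
  →2  S(K(SKK))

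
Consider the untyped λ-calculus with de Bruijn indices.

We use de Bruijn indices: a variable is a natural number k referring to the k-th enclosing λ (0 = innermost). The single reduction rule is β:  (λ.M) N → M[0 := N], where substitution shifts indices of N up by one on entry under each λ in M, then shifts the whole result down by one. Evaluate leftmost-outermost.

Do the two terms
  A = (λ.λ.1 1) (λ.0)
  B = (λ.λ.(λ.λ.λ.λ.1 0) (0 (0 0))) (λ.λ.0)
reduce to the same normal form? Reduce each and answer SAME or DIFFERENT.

Term A:
  start: (λ.λ.1 1) (λ.0)
  →1  λ.(λ.0) (λ.0)
  →2  λ.λ.0

Term B:
  start: (λ.λ.(λ.λ.λ.λ.1 0) (0 (0 0))) (λ.λ.0)
  →1  λ.(λ.λ.λ.λ.1 0) (0 (0 0))
  →2  λ.λ.λ.λ.1 0

Answer: DIFFERENT — A ⇓ λ.λ.0, B ⇓ λ.λ.λ.λ.1 0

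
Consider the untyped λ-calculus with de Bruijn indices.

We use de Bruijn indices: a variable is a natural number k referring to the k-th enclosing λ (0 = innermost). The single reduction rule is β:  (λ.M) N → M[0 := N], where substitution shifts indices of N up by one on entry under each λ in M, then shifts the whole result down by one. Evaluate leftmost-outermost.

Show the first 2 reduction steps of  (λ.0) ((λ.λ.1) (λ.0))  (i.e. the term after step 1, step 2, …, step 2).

Answer: after 2 steps: λ.λ.0

Derivation:
  start: (λ.0) ((λ.λ.1) (λ.0))
  [1] (λ.λ.1) (λ.0)
  [2] λ.λ.0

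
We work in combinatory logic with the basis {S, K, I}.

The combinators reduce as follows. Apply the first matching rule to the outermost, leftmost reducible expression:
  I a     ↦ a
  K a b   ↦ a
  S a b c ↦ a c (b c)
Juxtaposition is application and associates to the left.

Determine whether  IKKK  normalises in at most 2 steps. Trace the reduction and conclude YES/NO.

Answer: YES — reaches normal form K in 2 ≤ 2 steps

Derivation:
  start: IKKK
  step 1: KKK
  step 2: K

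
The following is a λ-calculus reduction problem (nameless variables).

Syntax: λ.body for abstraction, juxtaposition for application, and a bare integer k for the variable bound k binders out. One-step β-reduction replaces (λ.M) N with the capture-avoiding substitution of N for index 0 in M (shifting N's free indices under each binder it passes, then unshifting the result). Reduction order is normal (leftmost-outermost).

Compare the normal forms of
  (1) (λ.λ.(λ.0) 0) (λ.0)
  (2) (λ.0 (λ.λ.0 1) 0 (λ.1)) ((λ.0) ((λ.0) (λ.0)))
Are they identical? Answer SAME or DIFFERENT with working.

Term A:
  start: (λ.λ.(λ.0) 0) (λ.0)
  →1  λ.(λ.0) 0
  →2  λ.0

Term B:
  start: (λ.0 (λ.λ.0 1) 0 (λ.1)) ((λ.0) ((λ.0) (λ.0)))
  →1  (λ.0) ((λ.0) (λ.0)) (λ.λ.0 1) ((λ.0) ((λ.0) (λ.0))) (λ.(λ.0) ((λ.0) (λ.0)))
  →2  (λ.0) (λ.0) (λ.λ.0 1) ((λ.0) ((λ.0) (λ.0))) (λ.(λ.0) ((λ.0) (λ.0)))
  →3  (λ.0) (λ.λ.0 1) ((λ.0) ((λ.0) (λ.0))) (λ.(λ.0) ((λ.0) (λ.0)))
  →4  (λ.λ.0 1) ((λ.0) ((λ.0) (λ.0))) (λ.(λ.0) ((λ.0) (λ.0)))
  →5  (λ.0 ((λ.0) ((λ.0) (λ.0)))) (λ.(λ.0) ((λ.0) (λ.0)))
  →6  (λ.(λ.0) ((λ.0) (λ.0))) ((λ.0) ((λ.0) (λ.0)))
  →7  (λ.0) ((λ.0) (λ.0))
  →8  (λ.0) (λ.0)
  →9  λ.0

Answer: SAME — A ⇓ λ.0, B ⇓ λ.0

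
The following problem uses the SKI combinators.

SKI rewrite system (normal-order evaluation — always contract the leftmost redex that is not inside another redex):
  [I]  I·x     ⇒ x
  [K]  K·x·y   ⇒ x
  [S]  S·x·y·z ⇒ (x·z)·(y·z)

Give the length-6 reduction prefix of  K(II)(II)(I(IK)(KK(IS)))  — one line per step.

  start: K(II)(II)(I(IK)(KK(IS)))
  →1  II(I(IK)(KK(IS)))
  →2  I(I(IK)(KK(IS)))
  →3  I(IK)(KK(IS))
  →4  IK(KK(IS))
  →5  K(KK(IS))
  →6  KK

Answer: after 6 steps: KK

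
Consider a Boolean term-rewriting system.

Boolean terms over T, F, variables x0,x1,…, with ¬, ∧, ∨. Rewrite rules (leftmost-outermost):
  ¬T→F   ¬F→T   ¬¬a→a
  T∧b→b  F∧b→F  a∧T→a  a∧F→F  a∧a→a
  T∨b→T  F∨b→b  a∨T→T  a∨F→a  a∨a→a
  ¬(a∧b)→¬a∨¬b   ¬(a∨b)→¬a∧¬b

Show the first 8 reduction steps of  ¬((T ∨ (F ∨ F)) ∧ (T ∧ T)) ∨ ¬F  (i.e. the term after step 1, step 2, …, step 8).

Answer: after 8 steps: F ∨ ¬F

Derivation:
  start: ¬((T ∨ (F ∨ F)) ∧ (T ∧ T)) ∨ ¬F
  [1] (¬(T ∨ (F ∨ F)) ∨ ¬(T ∧ T)) ∨ ¬F
  [2] ((¬T ∧ ¬(F ∨ F)) ∨ ¬(T ∧ T)) ∨ ¬F
  [3] ((F ∧ ¬(F ∨ F)) ∨ ¬(T ∧ T)) ∨ ¬F
  [4] (F ∨ ¬(T ∧ T)) ∨ ¬F
  [5] ¬(T ∧ T) ∨ ¬F
  [6] (¬T ∨ ¬T) ∨ ¬F
  [7] ¬T ∨ ¬F
  [8] F ∨ ¬F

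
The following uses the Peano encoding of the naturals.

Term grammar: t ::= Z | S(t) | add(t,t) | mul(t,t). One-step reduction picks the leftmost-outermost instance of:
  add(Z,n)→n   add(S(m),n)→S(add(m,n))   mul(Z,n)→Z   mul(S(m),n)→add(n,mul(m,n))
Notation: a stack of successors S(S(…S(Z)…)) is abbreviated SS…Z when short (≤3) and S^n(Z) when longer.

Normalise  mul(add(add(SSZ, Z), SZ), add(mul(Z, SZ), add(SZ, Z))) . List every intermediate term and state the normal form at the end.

Answer: normal form = SSSZ  (in 28 steps)

Derivation:
  start: mul(add(add(SSZ, Z), SZ), add(mul(Z, SZ), add(SZ, Z)))
  [1] mul(add(S(add(SZ, Z)), SZ), add(mul(Z, SZ), add(SZ, Z)))
  [2] mul(S(add(add(SZ, Z), SZ)), add(mul(Z, SZ), add(SZ, Z)))
  [3] add(add(mul(Z, SZ), add(SZ, Z)), mul(add(add(SZ, Z), SZ), add(mul(Z, SZ), add(SZ, Z))))
  [4] add(add(Z, add(SZ, Z)), mul(add(add(SZ, Z), SZ), add(mul(Z, SZ), add(SZ, Z))))
  [5] add(add(SZ, Z), mul(add(add(SZ, Z), SZ), add(mul(Z, SZ), add(SZ, Z))))
  [6] add(S(add(Z, Z)), mul(add(add(SZ, Z), SZ), add(mul(Z, SZ), add(SZ, Z))))
  [7] S(add(add(Z, Z), mul(add(add(SZ, Z), SZ), add(mul(Z, SZ), add(SZ, Z)))))
  [8] S(add(Z, mul(add(add(SZ, Z), SZ), add(mul(Z, SZ), add(SZ, Z)))))
  [9] S(mul(add(add(SZ, Z), SZ), add(mul(Z, SZ), add(SZ, Z))))
  [10] S(mul(add(S(add(Z, Z)), SZ), add(mul(Z, SZ), add(SZ, Z))))
  [11] S(mul(S(add(add(Z, Z), SZ)), add(mul(Z, SZ), add(SZ, Z))))
  [12] S(add(add(mul(Z, SZ), add(SZ, Z)), mul(add(add(Z, Z), SZ), add(mul(Z, SZ), add(SZ, Z)))))
  [13] S(add(add(Z, add(SZ, Z)), mul(add(add(Z, Z), SZ), add(mul(Z, SZ), add(SZ, Z)))))
  [14] S(add(add(SZ, Z), mul(add(add(Z, Z), SZ), add(mul(Z, SZ), add(SZ, Z)))))
  [15] S(add(S(add(Z, Z)), mul(add(add(Z, Z), SZ), add(mul(Z, SZ), add(SZ, Z)))))
  [16] S(S(add(add(Z, Z), mul(add(add(Z, Z), SZ), add(mul(Z, SZ), add(SZ, Z))))))
  [17] S(S(add(Z, mul(add(add(Z, Z), SZ), add(mul(Z, SZ), add(SZ, Z))))))
  [18] S(S(mul(add(add(Z, Z), SZ), add(mul(Z, SZ), add(SZ, Z)))))
  [19] S(S(mul(add(Z, SZ), add(mul(Z, SZ), add(SZ, Z)))))
  [20] S(S(mul(SZ, add(mul(Z, SZ), add(SZ, Z)))))
  [21] S(S(add(add(mul(Z, SZ), add(SZ, Z)), mul(Z, add(mul(Z, SZ), add(SZ, Z))))))
  [22] S(S(add(add(Z, add(SZ, Z)), mul(Z, add(mul(Z, SZ), add(SZ, Z))))))
  [23] S(S(add(add(SZ, Z), mul(Z, add(mul(Z, SZ), add(SZ, Z))))))
  [24] S(S(add(S(add(Z, Z)), mul(Z, add(mul(Z, SZ), add(SZ, Z))))))
  [25] S(S(S(add(add(Z, Z), mul(Z, add(mul(Z, SZ), add(SZ, Z)))))))
  [26] S(S(S(add(Z, mul(Z, add(mul(Z, SZ), add(SZ, Z)))))))
  [27] S(S(S(mul(Z, add(mul(Z, SZ), add(SZ, Z))))))
  [28] SSSZ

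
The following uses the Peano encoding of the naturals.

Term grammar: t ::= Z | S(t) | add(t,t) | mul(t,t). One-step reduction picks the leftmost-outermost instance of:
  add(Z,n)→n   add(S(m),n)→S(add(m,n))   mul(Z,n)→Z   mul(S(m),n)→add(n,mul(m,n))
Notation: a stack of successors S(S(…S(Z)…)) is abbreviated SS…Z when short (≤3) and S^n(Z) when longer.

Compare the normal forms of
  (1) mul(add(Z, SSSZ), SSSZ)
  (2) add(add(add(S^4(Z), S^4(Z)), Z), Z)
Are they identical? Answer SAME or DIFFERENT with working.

Term A:
  start: mul(add(Z, SSSZ), SSSZ)
  [1] mul(SSSZ, SSSZ)
  [2] add(SSSZ, mul(SSZ, SSSZ))
  [3] S(add(SSZ, mul(SSZ, SSSZ)))
  [4] S(S(add(SZ, mul(SSZ, SSSZ))))
  [5] S(S(S(add(Z, mul(SSZ, SSSZ)))))
  [6] S(S(S(mul(SSZ, SSSZ))))
  [7] S(S(S(add(SSSZ, mul(SZ, SSSZ)))))
  [8] S(S(S(S(add(SSZ, mul(SZ, SSSZ))))))
  [9] S(S(S(S(S(add(SZ, mul(SZ, SSSZ)))))))
  [10] S(S(S(S(S(S(add(Z, mul(SZ, SSSZ))))))))
  [11] S(S(S(S(S(S(mul(SZ, SSSZ)))))))
  [12] S(S(S(S(S(S(add(SSSZ, mul(Z, SSSZ))))))))
  [13] S(S(S(S(S(S(S(add(SSZ, mul(Z, SSSZ)))))))))
  [14] S(S(S(S(S(S(S(S(add(SZ, mul(Z, SSSZ))))))))))
  [15] S(S(S(S(S(S(S(S(S(add(Z, mul(Z, SSSZ)))))))))))
  [16] S(S(S(S(S(S(S(S(S(mul(Z, SSSZ))))))))))
  [17] S^9(Z)

Term B:
  start: add(add(add(S^4(Z), S^4(Z)), Z), Z)
  [1] add(add(S(add(SSSZ, S^4(Z))), Z), Z)
  [2] add(S(add(add(SSSZ, S^4(Z)), Z)), Z)
  [3] S(add(add(add(SSSZ, S^4(Z)), Z), Z))
  [4] S(add(add(S(add(SSZ, S^4(Z))), Z), Z))
  [5] S(add(S(add(add(SSZ, S^4(Z)), Z)), Z))
  [6] S(S(add(add(add(SSZ, S^4(Z)), Z), Z)))
  [7] S(S(add(add(S(add(SZ, S^4(Z))), Z), Z)))
  [8] S(S(add(S(add(add(SZ, S^4(Z)), Z)), Z)))
  [9] S(S(S(add(add(add(SZ, S^4(Z)), Z), Z))))
  [10] S(S(S(add(add(S(add(Z, S^4(Z))), Z), Z))))
  [11] S(S(S(add(S(add(add(Z, S^4(Z)), Z)), Z))))
  [12] S(S(S(S(add(add(add(Z, S^4(Z)), Z), Z)))))
  [13] S(S(S(S(add(add(S^4(Z), Z), Z)))))
  [14] S(S(S(S(add(S(add(SSSZ, Z)), Z)))))
  [15] S(S(S(S(S(add(add(SSSZ, Z), Z))))))
  [16] S(S(S(S(S(add(S(add(SSZ, Z)), Z))))))
  [17] S(S(S(S(S(S(add(add(SSZ, Z), Z)))))))
  [18] S(S(S(S(S(S(add(S(add(SZ, Z)), Z)))))))
  [19] S(S(S(S(S(S(S(add(add(SZ, Z), Z))))))))
  [20] S(S(S(S(S(S(S(add(S(add(Z, Z)), Z))))))))
  [21] S(S(S(S(S(S(S(S(add(add(Z, Z), Z)))))))))
  [22] S(S(S(S(S(S(S(S(add(Z, Z)))))))))
  [23] S^8(Z)

Answer: DIFFERENT — A ⇓ S^9(Z), B ⇓ S^8(Z)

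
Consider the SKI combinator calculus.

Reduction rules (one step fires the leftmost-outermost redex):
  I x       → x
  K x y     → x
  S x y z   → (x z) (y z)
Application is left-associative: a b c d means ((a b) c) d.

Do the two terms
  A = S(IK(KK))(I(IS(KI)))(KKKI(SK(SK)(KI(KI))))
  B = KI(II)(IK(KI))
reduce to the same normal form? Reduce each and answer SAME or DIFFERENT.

Answer: DIFFERENT — A ⇓ K, B ⇓ K(KI)

Derivation:
Term A:
  start: S(IK(KK))(I(IS(KI)))(KKKI(SK(SK)(KI(KI))))
  →1  IK(KK)(KKKI(SK(SK)(KI(KI))))(I(IS(KI))(KKKI(SK(SK)(KI(KI)))))
  →2  K(KK)(KKKI(SK(SK)(KI(KI))))(I(IS(KI))(KKKI(SK(SK)(KI(KI)))))
  →3  KK(I(IS(KI))(KKKI(SK(SK)(KI(KI)))))
  →4  K

Term B:
  start: KI(II)(IK(KI))
  →1  I(IK(KI))
  →2  IK(KI)
  →3  K(KI)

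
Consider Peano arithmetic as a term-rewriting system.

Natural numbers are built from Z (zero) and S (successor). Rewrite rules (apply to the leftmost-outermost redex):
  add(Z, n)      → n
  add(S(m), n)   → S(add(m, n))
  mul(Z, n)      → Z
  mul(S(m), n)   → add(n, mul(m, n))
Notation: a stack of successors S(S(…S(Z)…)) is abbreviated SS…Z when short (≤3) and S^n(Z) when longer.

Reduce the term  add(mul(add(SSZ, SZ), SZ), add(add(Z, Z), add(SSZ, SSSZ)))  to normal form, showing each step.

Answer: normal form = S^8(Z)  (in 22 steps)

Reduction:
  start: add(mul(add(SSZ, SZ), SZ), add(add(Z, Z), add(SSZ, SSSZ)))
  step 1: add(mul(S(add(SZ, SZ)), SZ), add(add(Z, Z), add(SSZ, SSSZ)))
  step 2: add(add(SZ, mul(add(SZ, SZ), SZ)), add(add(Z, Z), add(SSZ, SSSZ)))
  step 3: add(S(add(Z, mul(add(SZ, SZ), SZ))), add(add(Z, Z), add(SSZ, SSSZ)))
  step 4: S(add(add(Z, mul(add(SZ, SZ), SZ)), add(add(Z, Z), add(SSZ, SSSZ))))
  step 5: S(add(mul(add(SZ, SZ), SZ), add(add(Z, Z), add(SSZ, SSSZ))))
  step 6: S(add(mul(S(add(Z, SZ)), SZ), add(add(Z, Z), add(SSZ, SSSZ))))
  step 7: S(add(add(SZ, mul(add(Z, SZ), SZ)), add(add(Z, Z), add(SSZ, SSSZ))))
  step 8: S(add(S(add(Z, mul(add(Z, SZ), SZ))), add(add(Z, Z), add(SSZ, SSSZ))))
  step 9: S(S(add(add(Z, mul(add(Z, SZ), SZ)), add(add(Z, Z), add(SSZ, SSSZ)))))
  step 10: S(S(add(mul(add(Z, SZ), SZ), add(add(Z, Z), add(SSZ, SSSZ)))))
  step 11: S(S(add(mul(SZ, SZ), add(add(Z, Z), add(SSZ, SSSZ)))))
  step 12: S(S(add(add(SZ, mul(Z, SZ)), add(add(Z, Z), add(SSZ, SSSZ)))))
  step 13: S(S(add(S(add(Z, mul(Z, SZ))), add(add(Z, Z), add(SSZ, SSSZ)))))
  step 14: S(S(S(add(add(Z, mul(Z, SZ)), add(add(Z, Z), add(SSZ, SSSZ))))))
  step 15: S(S(S(add(mul(Z, SZ), add(add(Z, Z), add(SSZ, SSSZ))))))
  step 16: S(S(S(add(Z, add(add(Z, Z), add(SSZ, SSSZ))))))
  step 17: S(S(S(add(add(Z, Z), add(SSZ, SSSZ)))))
  step 18: S(S(S(add(Z, add(SSZ, SSSZ)))))
  step 19: S(S(S(add(SSZ, SSSZ))))
  step 20: S(S(S(S(add(SZ, SSSZ)))))
  step 21: S(S(S(S(S(add(Z, SSSZ))))))
  step 22: S^8(Z)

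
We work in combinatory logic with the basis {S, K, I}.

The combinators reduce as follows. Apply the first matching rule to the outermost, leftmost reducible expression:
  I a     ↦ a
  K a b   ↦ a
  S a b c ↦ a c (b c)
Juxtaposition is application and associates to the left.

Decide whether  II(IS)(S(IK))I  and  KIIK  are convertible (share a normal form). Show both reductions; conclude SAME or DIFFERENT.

Answer: DIFFERENT — A ⇓ S(SK)I, B ⇓ K

Reduction:
Term A:
  start: II(IS)(S(IK))I
  [1] I(IS)(S(IK))I
  [2] IS(S(IK))I
  [3] S(S(IK))I
  [4] S(SK)I

Term B:
  start: KIIK
  [1] IK
  [2] K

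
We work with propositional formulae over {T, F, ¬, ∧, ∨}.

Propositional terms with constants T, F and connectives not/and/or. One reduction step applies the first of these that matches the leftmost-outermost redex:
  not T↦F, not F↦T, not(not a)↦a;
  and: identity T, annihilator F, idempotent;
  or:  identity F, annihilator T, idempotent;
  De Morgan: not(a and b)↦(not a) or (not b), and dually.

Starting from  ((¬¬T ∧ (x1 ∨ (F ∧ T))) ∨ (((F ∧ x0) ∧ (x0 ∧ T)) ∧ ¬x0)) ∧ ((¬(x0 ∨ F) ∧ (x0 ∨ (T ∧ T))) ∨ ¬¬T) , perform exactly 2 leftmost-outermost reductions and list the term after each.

Answer: after 2 steps: ((x1 ∨ (F ∧ T)) ∨ (((F ∧ x0) ∧ (x0 ∧ T)) ∧ ¬x0)) ∧ ((¬(x0 ∨ F) ∧ (x0 ∨ (T ∧ T))) ∨ ¬¬T)

Working:
  start: ((¬¬T ∧ (x1 ∨ (F ∧ T))) ∨ (((F ∧ x0) ∧ (x0 ∧ T)) ∧ ¬x0)) ∧ ((¬(x0 ∨ F) ∧ (x0 ∨ (T ∧ T))) ∨ ¬¬T)
  [1] ((T ∧ (x1 ∨ (F ∧ T))) ∨ (((F ∧ x0) ∧ (x0 ∧ T)) ∧ ¬x0)) ∧ ((¬(x0 ∨ F) ∧ (x0 ∨ (T ∧ T))) ∨ ¬¬T)
  [2] ((x1 ∨ (F ∧ T)) ∨ (((F ∧ x0) ∧ (x0 ∧ T)) ∧ ¬x0)) ∧ ((¬(x0 ∨ F) ∧ (x0 ∨ (T ∧ T))) ∨ ¬¬T)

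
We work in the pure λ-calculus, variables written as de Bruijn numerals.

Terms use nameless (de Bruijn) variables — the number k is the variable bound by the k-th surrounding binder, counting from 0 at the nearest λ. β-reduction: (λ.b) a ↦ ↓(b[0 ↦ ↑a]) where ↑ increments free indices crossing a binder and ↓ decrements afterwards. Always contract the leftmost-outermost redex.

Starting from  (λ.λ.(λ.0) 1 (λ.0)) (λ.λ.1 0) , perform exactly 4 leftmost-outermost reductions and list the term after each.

Answer: after 4 steps: λ.λ.0

Reduction:
  start: (λ.λ.(λ.0) 1 (λ.0)) (λ.λ.1 0)
  [1] λ.(λ.0) (λ.λ.1 0) (λ.0)
  [2] λ.(λ.λ.1 0) (λ.0)
  [3] λ.λ.(λ.0) 0
  [4] λ.λ.0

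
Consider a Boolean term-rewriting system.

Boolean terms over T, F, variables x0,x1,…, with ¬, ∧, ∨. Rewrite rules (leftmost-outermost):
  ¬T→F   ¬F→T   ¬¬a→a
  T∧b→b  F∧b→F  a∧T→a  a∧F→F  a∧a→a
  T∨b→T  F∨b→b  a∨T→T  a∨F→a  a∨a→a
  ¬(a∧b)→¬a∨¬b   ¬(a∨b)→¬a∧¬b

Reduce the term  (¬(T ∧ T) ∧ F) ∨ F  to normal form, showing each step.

  start: (¬(T ∧ T) ∧ F) ∨ F
  →1  ¬(T ∧ T) ∧ F
  →2  F

Answer: normal form = F  (in 2 steps)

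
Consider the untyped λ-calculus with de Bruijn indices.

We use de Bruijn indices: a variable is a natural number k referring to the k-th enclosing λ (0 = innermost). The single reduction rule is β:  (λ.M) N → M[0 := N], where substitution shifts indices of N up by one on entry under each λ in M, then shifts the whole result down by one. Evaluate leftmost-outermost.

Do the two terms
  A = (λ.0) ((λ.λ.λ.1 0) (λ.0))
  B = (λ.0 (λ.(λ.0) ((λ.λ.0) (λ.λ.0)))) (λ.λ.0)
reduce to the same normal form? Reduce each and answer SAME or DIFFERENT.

Term A:
  start: (λ.0) ((λ.λ.λ.1 0) (λ.0))
  [1] (λ.λ.λ.1 0) (λ.0)
  [2] λ.λ.1 0

Term B:
  start: (λ.0 (λ.(λ.0) ((λ.λ.0) (λ.λ.0)))) (λ.λ.0)
  [1] (λ.λ.0) (λ.(λ.0) ((λ.λ.0) (λ.λ.0)))
  [2] λ.0

Answer: DIFFERENT — A ⇓ λ.λ.1 0, B ⇓ λ.0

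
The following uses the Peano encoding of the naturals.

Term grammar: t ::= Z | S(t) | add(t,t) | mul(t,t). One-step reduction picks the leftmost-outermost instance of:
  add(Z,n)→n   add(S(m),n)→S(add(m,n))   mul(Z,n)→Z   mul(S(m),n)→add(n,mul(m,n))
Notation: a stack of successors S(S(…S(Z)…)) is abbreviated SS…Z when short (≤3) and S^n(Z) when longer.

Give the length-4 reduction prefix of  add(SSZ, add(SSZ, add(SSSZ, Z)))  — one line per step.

  start: add(SSZ, add(SSZ, add(SSSZ, Z)))
  step 1: S(add(SZ, add(SSZ, add(SSSZ, Z))))
  step 2: S(S(add(Z, add(SSZ, add(SSSZ, Z)))))
  step 3: S(S(add(SSZ, add(SSSZ, Z))))
  step 4: S(S(S(add(SZ, add(SSSZ, Z)))))

Answer: after 4 steps: S(S(S(add(SZ, add(SSSZ, Z)))))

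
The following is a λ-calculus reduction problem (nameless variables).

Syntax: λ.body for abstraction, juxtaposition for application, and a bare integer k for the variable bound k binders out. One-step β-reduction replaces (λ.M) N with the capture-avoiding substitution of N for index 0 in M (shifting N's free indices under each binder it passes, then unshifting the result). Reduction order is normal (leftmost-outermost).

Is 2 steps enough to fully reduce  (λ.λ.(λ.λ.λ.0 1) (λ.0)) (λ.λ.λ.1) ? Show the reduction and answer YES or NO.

Answer: YES — reaches normal form λ.λ.λ.0 1 in 2 ≤ 2 steps

Reduction:
  start: (λ.λ.(λ.λ.λ.0 1) (λ.0)) (λ.λ.λ.1)
  [1] λ.(λ.λ.λ.0 1) (λ.0)
  [2] λ.λ.λ.0 1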